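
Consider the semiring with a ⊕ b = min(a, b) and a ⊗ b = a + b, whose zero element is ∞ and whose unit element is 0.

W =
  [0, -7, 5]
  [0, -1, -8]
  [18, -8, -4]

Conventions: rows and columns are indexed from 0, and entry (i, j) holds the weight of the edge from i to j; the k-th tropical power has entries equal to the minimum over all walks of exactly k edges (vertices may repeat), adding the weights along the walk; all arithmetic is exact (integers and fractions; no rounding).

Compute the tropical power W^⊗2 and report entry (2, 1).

W^⊗2:
  [-7, -8, -15]
  [-1, -16, -12]
  [-8, -12, -16]
Key observation: the optimum is the walk 2->2->1, with weight (-4) + (-8) = -12.
Optimal value attained by: walk 2->2->1.
Answer: (W^⊗2)[2][1] = -12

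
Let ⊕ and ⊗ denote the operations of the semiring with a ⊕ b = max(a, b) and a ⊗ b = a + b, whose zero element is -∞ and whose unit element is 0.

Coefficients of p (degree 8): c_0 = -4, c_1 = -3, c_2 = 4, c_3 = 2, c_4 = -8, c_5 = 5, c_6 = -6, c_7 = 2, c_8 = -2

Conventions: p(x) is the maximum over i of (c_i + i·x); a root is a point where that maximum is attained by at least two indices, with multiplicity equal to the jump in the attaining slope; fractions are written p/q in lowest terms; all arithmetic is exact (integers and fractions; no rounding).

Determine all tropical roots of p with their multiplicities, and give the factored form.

hull edge (i=0, c=-4) to (i=2, c=4): slope 4, span 2
hull edge (i=2, c=4) to (i=5, c=5): slope 1/3, span 3
hull edge (i=5, c=5) to (i=7, c=2): slope -3/2, span 2
hull edge (i=7, c=2) to (i=8, c=-2): slope -4, span 1
Factored form: p(x) = -2 ⊗ (x ⊕ (-4)) ⊗ (x ⊕ (-4)) ⊗ (x ⊕ (-1/3)) ⊗ (x ⊕ (-1/3)) ⊗ (x ⊕ (-1/3)) ⊗ (x ⊕ 3/2) ⊗ (x ⊕ 3/2) ⊗ (x ⊕ 4)
Answer: roots = -4 (mult 2), -1/3 (mult 3), 3/2 (mult 2), 4 (mult 1)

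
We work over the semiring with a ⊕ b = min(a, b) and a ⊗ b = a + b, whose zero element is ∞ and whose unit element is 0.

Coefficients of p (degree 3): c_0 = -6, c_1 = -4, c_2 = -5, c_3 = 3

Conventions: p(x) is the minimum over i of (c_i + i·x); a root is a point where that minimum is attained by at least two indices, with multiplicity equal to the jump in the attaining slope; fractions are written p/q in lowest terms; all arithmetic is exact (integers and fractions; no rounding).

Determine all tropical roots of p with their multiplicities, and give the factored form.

hull edge (i=0, c=-6) to (i=2, c=-5): slope 1/2, span 2
hull edge (i=2, c=-5) to (i=3, c=3): slope 8, span 1
Factored form: p(x) = 3 ⊗ (x ⊕ (-8)) ⊗ (x ⊕ (-1/2)) ⊗ (x ⊕ (-1/2))
Answer: roots = -8 (mult 1), -1/2 (mult 2)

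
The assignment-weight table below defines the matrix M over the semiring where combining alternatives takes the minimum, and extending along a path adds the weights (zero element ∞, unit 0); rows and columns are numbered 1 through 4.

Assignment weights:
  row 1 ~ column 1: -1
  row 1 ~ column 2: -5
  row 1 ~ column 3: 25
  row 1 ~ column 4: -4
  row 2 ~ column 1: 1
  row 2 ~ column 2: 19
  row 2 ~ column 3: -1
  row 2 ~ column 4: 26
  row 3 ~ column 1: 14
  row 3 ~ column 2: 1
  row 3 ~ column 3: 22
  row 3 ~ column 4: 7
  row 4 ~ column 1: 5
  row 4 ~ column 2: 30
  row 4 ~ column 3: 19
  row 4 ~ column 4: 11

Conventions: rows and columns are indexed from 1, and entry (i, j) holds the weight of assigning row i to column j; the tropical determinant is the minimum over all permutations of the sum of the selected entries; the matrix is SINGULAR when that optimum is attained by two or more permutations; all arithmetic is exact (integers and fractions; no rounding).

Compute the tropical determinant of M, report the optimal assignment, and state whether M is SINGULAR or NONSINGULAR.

σ = (1, 2, 3, 4): (-1) + 19 + 22 + 11 = 51
σ = (1, 2, 4, 3): (-1) + 19 + 7 + 19 = 44
σ = (1, 3, 2, 4): (-1) + (-1) + 1 + 11 = 10
σ = (1, 3, 4, 2): (-1) + (-1) + 7 + 30 = 35
σ = (1, 4, 2, 3): (-1) + 26 + 1 + 19 = 45
σ = (1, 4, 3, 2): (-1) + 26 + 22 + 30 = 77
σ = (2, 1, 3, 4): (-5) + 1 + 22 + 11 = 29
σ = (2, 1, 4, 3): (-5) + 1 + 7 + 19 = 22
σ = (2, 3, 1, 4): (-5) + (-1) + 14 + 11 = 19
σ = (2, 3, 4, 1): (-5) + (-1) + 7 + 5 = 6
σ = (2, 4, 1, 3): (-5) + 26 + 14 + 19 = 54
σ = (2, 4, 3, 1): (-5) + 26 + 22 + 5 = 48
σ = (3, 1, 2, 4): 25 + 1 + 1 + 11 = 38
σ = (3, 1, 4, 2): 25 + 1 + 7 + 30 = 63
σ = (3, 2, 1, 4): 25 + 19 + 14 + 11 = 69
σ = (3, 2, 4, 1): 25 + 19 + 7 + 5 = 56
σ = (3, 4, 1, 2): 25 + 26 + 14 + 30 = 95
σ = (3, 4, 2, 1): 25 + 26 + 1 + 5 = 57
σ = (4, 1, 2, 3): (-4) + 1 + 1 + 19 = 17
σ = (4, 1, 3, 2): (-4) + 1 + 22 + 30 = 49
σ = (4, 2, 1, 3): (-4) + 19 + 14 + 19 = 48
σ = (4, 2, 3, 1): (-4) + 19 + 22 + 5 = 42
σ = (4, 3, 1, 2): (-4) + (-1) + 14 + 30 = 39
σ = (4, 3, 2, 1): (-4) + (-1) + 1 + 5 = 1
Optimal value attained by: σ = (4, 3, 2, 1).
Answer: det⊕(M) = 1; verdict: NONSINGULAR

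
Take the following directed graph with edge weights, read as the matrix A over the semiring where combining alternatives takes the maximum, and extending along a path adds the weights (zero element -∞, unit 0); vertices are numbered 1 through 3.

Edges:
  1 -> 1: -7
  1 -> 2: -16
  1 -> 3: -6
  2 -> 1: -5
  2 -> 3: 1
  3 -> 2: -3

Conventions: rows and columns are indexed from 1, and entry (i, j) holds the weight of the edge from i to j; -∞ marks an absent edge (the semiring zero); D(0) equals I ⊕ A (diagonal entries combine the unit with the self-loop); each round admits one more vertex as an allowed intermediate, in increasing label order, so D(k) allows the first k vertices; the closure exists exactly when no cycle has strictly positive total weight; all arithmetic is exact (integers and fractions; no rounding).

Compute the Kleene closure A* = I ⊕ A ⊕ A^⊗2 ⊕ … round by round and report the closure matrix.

D(0):
  [0, -16, -6]
  [-5, 0, 1]
  [-∞, -3, 0]
D(1):
  [0, -16, -6]
  [-5, 0, 1]
  [-∞, -3, 0]
D(2):
  [0, -16, -6]
  [-5, 0, 1]
  [-8, -3, 0]
D(3):
  [0, -9, -6]
  [-5, 0, 1]
  [-8, -3, 0]
Answer: A* = [[0, -9, -6], [-5, 0, 1], [-8, -3, 0]]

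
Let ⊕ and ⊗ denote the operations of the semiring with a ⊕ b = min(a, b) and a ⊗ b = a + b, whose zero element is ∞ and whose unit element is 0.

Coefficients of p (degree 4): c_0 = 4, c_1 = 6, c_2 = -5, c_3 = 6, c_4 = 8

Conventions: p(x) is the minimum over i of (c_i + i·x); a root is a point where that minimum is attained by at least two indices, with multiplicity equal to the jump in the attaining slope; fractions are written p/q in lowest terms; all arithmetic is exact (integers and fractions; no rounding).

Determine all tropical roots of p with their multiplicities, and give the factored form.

hull edge (i=0, c=4) to (i=2, c=-5): slope -9/2, span 2
hull edge (i=2, c=-5) to (i=4, c=8): slope 13/2, span 2
Factored form: p(x) = 8 ⊗ (x ⊕ (-13/2)) ⊗ (x ⊕ (-13/2)) ⊗ (x ⊕ 9/2) ⊗ (x ⊕ 9/2)
Answer: roots = -13/2 (mult 2), 9/2 (mult 2)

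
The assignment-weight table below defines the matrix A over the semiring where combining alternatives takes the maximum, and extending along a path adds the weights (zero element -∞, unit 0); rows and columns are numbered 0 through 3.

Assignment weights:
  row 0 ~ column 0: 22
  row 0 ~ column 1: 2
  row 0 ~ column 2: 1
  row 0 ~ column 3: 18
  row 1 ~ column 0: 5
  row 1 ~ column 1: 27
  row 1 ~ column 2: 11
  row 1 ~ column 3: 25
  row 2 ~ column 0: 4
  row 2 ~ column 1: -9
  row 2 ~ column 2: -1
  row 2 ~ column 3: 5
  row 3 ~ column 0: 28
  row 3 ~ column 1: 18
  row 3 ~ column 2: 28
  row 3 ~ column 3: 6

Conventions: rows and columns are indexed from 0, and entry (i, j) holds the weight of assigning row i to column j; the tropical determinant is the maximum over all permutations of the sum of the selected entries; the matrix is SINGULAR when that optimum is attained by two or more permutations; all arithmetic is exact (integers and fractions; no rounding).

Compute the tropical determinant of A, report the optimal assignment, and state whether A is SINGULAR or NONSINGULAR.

σ = (0, 1, 2, 3): 22 + 27 + (-1) + 6 = 54
σ = (0, 1, 3, 2): 22 + 27 + 5 + 28 = 82
σ = (0, 2, 1, 3): 22 + 11 + (-9) + 6 = 30
σ = (0, 2, 3, 1): 22 + 11 + 5 + 18 = 56
σ = (0, 3, 1, 2): 22 + 25 + (-9) + 28 = 66
σ = (0, 3, 2, 1): 22 + 25 + (-1) + 18 = 64
σ = (1, 0, 2, 3): 2 + 5 + (-1) + 6 = 12
σ = (1, 0, 3, 2): 2 + 5 + 5 + 28 = 40
σ = (1, 2, 0, 3): 2 + 11 + 4 + 6 = 23
σ = (1, 2, 3, 0): 2 + 11 + 5 + 28 = 46
σ = (1, 3, 0, 2): 2 + 25 + 4 + 28 = 59
σ = (1, 3, 2, 0): 2 + 25 + (-1) + 28 = 54
σ = (2, 0, 1, 3): 1 + 5 + (-9) + 6 = 3
σ = (2, 0, 3, 1): 1 + 5 + 5 + 18 = 29
σ = (2, 1, 0, 3): 1 + 27 + 4 + 6 = 38
σ = (2, 1, 3, 0): 1 + 27 + 5 + 28 = 61
σ = (2, 3, 0, 1): 1 + 25 + 4 + 18 = 48
σ = (2, 3, 1, 0): 1 + 25 + (-9) + 28 = 45
σ = (3, 0, 1, 2): 18 + 5 + (-9) + 28 = 42
σ = (3, 0, 2, 1): 18 + 5 + (-1) + 18 = 40
σ = (3, 1, 0, 2): 18 + 27 + 4 + 28 = 77
σ = (3, 1, 2, 0): 18 + 27 + (-1) + 28 = 72
σ = (3, 2, 0, 1): 18 + 11 + 4 + 18 = 51
σ = (3, 2, 1, 0): 18 + 11 + (-9) + 28 = 48
Optimal value attained by: σ = (0, 1, 3, 2).
Answer: det⊕(A) = 82; verdict: NONSINGULAR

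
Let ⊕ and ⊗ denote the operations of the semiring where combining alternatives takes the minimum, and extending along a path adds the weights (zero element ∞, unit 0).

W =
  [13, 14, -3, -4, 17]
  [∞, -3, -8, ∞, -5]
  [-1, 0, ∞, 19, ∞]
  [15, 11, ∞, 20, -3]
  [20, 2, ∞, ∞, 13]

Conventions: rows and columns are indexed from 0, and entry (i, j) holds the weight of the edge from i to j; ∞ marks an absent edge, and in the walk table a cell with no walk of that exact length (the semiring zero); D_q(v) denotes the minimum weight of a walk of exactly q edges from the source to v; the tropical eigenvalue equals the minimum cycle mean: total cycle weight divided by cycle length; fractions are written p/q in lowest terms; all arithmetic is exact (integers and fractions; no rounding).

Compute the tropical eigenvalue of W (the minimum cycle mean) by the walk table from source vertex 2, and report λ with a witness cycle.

q=0: [∞, ∞, 0, ∞, ∞]
q=1: [-1, 0, ∞, 19, ∞]
q=2: [12, -3, -8, -5, -5]
q=3: [-9, -8, -11, 8, -8]
q=4: [-12, -11, -16, -13, -13]
q=5: [-17, -16, -19, -16, -16]
Optimal cycle mean attained by: cycle 1->2->1, total (-8) + 0, length 2.
Answer: λ = -4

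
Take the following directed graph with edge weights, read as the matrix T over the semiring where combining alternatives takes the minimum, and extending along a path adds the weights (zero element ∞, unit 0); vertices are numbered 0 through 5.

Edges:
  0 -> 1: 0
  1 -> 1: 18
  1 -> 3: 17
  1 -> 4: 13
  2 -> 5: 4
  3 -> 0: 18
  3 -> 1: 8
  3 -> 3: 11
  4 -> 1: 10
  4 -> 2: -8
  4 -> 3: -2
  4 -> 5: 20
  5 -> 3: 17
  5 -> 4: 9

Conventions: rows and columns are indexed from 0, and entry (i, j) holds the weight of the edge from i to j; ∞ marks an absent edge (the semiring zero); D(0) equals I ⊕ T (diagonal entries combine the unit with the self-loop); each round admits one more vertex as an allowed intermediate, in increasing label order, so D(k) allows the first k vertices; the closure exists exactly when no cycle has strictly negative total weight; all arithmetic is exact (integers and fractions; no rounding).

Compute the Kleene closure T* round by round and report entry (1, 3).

D(0):
  [0, 0, ∞, ∞, ∞, ∞]
  [∞, 0, ∞, 17, 13, ∞]
  [∞, ∞, 0, ∞, ∞, 4]
  [18, 8, ∞, 0, ∞, ∞]
  [∞, 10, -8, -2, 0, 20]
  [∞, ∞, ∞, 17, 9, 0]
D(1):
  [0, 0, ∞, ∞, ∞, ∞]
  [∞, 0, ∞, 17, 13, ∞]
  [∞, ∞, 0, ∞, ∞, 4]
  [18, 8, ∞, 0, ∞, ∞]
  [∞, 10, -8, -2, 0, 20]
  [∞, ∞, ∞, 17, 9, 0]
D(2):
  [0, 0, ∞, 17, 13, ∞]
  [∞, 0, ∞, 17, 13, ∞]
  [∞, ∞, 0, ∞, ∞, 4]
  [18, 8, ∞, 0, 21, ∞]
  [∞, 10, -8, -2, 0, 20]
  [∞, ∞, ∞, 17, 9, 0]
D(3):
  [0, 0, ∞, 17, 13, ∞]
  [∞, 0, ∞, 17, 13, ∞]
  [∞, ∞, 0, ∞, ∞, 4]
  [18, 8, ∞, 0, 21, ∞]
  [∞, 10, -8, -2, 0, -4]
  [∞, ∞, ∞, 17, 9, 0]
D(4):
  [0, 0, ∞, 17, 13, ∞]
  [35, 0, ∞, 17, 13, ∞]
  [∞, ∞, 0, ∞, ∞, 4]
  [18, 8, ∞, 0, 21, ∞]
  [16, 6, -8, -2, 0, -4]
  [35, 25, ∞, 17, 9, 0]
D(5):
  [0, 0, 5, 11, 13, 9]
  [29, 0, 5, 11, 13, 9]
  [∞, ∞, 0, ∞, ∞, 4]
  [18, 8, 13, 0, 21, 17]
  [16, 6, -8, -2, 0, -4]
  [25, 15, 1, 7, 9, 0]
D(6):
  [0, 0, 5, 11, 13, 9]
  [29, 0, 5, 11, 13, 9]
  [29, 19, 0, 11, 13, 4]
  [18, 8, 13, 0, 21, 17]
  [16, 6, -8, -2, 0, -4]
  [25, 15, 1, 7, 9, 0]
Answer: T*[1][3] = 11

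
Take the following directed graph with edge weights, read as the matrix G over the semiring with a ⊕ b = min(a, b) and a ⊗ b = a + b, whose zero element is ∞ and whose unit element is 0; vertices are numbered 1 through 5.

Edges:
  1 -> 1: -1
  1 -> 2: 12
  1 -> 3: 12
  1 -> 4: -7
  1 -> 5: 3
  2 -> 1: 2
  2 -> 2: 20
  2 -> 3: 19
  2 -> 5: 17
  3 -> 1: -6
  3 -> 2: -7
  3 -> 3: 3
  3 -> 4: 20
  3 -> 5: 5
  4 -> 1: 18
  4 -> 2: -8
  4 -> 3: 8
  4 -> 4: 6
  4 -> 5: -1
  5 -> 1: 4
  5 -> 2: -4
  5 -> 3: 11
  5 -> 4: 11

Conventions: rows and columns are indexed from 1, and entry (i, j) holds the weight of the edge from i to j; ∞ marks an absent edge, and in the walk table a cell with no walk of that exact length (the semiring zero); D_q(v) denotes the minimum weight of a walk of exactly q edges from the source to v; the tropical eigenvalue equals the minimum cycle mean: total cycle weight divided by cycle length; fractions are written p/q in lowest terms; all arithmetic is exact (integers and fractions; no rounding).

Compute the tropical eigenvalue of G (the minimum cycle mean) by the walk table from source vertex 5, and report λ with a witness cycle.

q=0: [∞, ∞, ∞, ∞, 0]
q=1: [4, -4, 11, 11, ∞]
q=2: [-2, 3, 14, -3, 7]
q=3: [-3, -11, 5, -9, -4]
q=4: [-9, -17, -1, -10, -10]
q=5: [-15, -18, -2, -16, -11]
Optimal cycle mean attained by: cycle 1->4->2->1, total (-7) + (-8) + 2, length 3.
Answer: λ = -13/3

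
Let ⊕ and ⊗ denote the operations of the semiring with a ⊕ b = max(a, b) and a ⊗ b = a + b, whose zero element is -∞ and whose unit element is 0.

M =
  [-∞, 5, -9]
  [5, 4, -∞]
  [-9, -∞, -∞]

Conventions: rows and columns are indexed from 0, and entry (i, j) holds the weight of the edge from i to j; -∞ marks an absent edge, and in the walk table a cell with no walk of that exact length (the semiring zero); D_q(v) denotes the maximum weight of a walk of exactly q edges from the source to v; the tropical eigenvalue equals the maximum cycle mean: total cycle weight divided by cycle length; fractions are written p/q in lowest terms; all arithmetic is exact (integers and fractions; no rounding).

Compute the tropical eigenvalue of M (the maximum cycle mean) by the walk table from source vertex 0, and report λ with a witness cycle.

q=0: [0, -∞, -∞]
q=1: [-∞, 5, -9]
q=2: [10, 9, -∞]
q=3: [14, 15, 1]
Optimal cycle mean attained by: cycle 0->1->0, total 5 + 5, length 2.
Answer: λ = 5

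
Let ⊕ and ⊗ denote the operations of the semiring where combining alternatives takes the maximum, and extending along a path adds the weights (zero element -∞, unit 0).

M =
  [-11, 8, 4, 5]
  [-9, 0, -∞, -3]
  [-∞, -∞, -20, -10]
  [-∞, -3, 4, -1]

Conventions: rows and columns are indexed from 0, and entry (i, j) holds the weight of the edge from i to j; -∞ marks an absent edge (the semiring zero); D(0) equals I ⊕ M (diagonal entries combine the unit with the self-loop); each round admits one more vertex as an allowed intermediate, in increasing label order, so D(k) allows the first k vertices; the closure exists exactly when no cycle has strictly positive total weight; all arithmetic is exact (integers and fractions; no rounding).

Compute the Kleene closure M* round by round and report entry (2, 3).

D(0):
  [0, 8, 4, 5]
  [-9, 0, -∞, -3]
  [-∞, -∞, 0, -10]
  [-∞, -3, 4, 0]
D(1):
  [0, 8, 4, 5]
  [-9, 0, -5, -3]
  [-∞, -∞, 0, -10]
  [-∞, -3, 4, 0]
D(2):
  [0, 8, 4, 5]
  [-9, 0, -5, -3]
  [-∞, -∞, 0, -10]
  [-12, -3, 4, 0]
D(3):
  [0, 8, 4, 5]
  [-9, 0, -5, -3]
  [-∞, -∞, 0, -10]
  [-12, -3, 4, 0]
D(4):
  [0, 8, 9, 5]
  [-9, 0, 1, -3]
  [-22, -13, 0, -10]
  [-12, -3, 4, 0]
Answer: M*[2][3] = -10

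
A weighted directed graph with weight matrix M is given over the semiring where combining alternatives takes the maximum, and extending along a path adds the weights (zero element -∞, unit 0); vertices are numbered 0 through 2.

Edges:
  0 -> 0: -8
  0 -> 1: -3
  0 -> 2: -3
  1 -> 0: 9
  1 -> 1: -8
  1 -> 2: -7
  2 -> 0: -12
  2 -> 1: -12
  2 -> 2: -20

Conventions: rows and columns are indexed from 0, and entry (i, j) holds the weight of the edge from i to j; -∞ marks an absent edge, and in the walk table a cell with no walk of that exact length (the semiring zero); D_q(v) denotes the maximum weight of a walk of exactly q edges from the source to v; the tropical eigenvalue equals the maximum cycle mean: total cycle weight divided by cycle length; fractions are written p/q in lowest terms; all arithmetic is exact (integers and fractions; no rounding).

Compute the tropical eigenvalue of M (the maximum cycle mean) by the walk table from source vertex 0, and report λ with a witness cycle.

q=0: [0, -∞, -∞]
q=1: [-8, -3, -3]
q=2: [6, -11, -10]
q=3: [-2, 3, 3]
Optimal cycle mean attained by: cycle 0->1->0, total (-3) + 9, length 2.
Answer: λ = 3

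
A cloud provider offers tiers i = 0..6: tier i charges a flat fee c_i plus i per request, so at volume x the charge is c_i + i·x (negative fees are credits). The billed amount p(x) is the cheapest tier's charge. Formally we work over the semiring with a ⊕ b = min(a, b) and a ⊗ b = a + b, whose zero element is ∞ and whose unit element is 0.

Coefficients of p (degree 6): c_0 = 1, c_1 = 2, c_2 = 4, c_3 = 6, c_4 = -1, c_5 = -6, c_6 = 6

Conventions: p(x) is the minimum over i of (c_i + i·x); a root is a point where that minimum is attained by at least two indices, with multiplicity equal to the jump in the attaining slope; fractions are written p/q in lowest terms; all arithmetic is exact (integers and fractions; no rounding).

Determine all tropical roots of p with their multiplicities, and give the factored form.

hull edge (i=0, c=1) to (i=5, c=-6): slope -7/5, span 5
hull edge (i=5, c=-6) to (i=6, c=6): slope 12, span 1
Factored form: p(x) = 6 ⊗ (x ⊕ (-12)) ⊗ (x ⊕ 7/5) ⊗ (x ⊕ 7/5) ⊗ (x ⊕ 7/5) ⊗ (x ⊕ 7/5) ⊗ (x ⊕ 7/5)
Answer: roots = -12 (mult 1), 7/5 (mult 5)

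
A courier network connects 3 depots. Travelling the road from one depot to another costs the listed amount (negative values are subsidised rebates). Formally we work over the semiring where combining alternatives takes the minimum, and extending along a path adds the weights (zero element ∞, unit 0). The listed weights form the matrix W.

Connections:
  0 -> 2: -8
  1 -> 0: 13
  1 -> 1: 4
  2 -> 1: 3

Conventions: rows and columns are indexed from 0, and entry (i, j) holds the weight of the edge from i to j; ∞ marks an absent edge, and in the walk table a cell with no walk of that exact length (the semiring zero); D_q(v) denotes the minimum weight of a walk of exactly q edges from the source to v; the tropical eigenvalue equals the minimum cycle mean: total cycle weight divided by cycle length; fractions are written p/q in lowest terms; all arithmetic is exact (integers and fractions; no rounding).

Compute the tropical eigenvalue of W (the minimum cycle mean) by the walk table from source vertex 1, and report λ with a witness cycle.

q=0: [∞, 0, ∞]
q=1: [13, 4, ∞]
q=2: [17, 8, 5]
q=3: [21, 8, 9]
Optimal cycle mean attained by: cycle 0->2->1->0, total (-8) + 3 + 13, length 3.
Answer: λ = 8/3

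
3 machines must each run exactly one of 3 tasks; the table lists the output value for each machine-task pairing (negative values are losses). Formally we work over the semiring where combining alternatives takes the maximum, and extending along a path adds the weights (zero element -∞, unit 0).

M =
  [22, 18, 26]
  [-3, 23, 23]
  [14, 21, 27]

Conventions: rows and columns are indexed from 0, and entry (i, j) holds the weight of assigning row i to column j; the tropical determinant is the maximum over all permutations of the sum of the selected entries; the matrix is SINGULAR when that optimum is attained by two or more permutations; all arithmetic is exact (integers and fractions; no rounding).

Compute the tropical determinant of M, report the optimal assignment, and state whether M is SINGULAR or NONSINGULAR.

σ = (0, 1, 2): 22 + 23 + 27 = 72
σ = (0, 2, 1): 22 + 23 + 21 = 66
σ = (1, 0, 2): 18 + (-3) + 27 = 42
σ = (1, 2, 0): 18 + 23 + 14 = 55
σ = (2, 0, 1): 26 + (-3) + 21 = 44
σ = (2, 1, 0): 26 + 23 + 14 = 63
Optimal value attained by: σ = (0, 1, 2).
Answer: det⊕(M) = 72; verdict: NONSINGULAR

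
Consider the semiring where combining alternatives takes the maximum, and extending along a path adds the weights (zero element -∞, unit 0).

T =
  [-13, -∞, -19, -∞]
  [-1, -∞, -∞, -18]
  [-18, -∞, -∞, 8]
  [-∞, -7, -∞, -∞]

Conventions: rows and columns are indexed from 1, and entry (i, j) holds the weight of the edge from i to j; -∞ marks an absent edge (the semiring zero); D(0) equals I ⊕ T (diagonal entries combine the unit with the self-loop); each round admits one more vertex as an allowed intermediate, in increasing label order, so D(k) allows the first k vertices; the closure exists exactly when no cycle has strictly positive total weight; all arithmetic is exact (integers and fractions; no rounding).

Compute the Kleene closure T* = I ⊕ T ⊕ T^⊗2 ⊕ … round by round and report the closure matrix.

D(0):
  [0, -∞, -19, -∞]
  [-1, 0, -∞, -18]
  [-18, -∞, 0, 8]
  [-∞, -7, -∞, 0]
D(1):
  [0, -∞, -19, -∞]
  [-1, 0, -20, -18]
  [-18, -∞, 0, 8]
  [-∞, -7, -∞, 0]
D(2):
  [0, -∞, -19, -∞]
  [-1, 0, -20, -18]
  [-18, -∞, 0, 8]
  [-8, -7, -27, 0]
D(3):
  [0, -∞, -19, -11]
  [-1, 0, -20, -12]
  [-18, -∞, 0, 8]
  [-8, -7, -27, 0]
D(4):
  [0, -18, -19, -11]
  [-1, 0, -20, -12]
  [0, 1, 0, 8]
  [-8, -7, -27, 0]
Answer: T* = [[0, -18, -19, -11], [-1, 0, -20, -12], [0, 1, 0, 8], [-8, -7, -27, 0]]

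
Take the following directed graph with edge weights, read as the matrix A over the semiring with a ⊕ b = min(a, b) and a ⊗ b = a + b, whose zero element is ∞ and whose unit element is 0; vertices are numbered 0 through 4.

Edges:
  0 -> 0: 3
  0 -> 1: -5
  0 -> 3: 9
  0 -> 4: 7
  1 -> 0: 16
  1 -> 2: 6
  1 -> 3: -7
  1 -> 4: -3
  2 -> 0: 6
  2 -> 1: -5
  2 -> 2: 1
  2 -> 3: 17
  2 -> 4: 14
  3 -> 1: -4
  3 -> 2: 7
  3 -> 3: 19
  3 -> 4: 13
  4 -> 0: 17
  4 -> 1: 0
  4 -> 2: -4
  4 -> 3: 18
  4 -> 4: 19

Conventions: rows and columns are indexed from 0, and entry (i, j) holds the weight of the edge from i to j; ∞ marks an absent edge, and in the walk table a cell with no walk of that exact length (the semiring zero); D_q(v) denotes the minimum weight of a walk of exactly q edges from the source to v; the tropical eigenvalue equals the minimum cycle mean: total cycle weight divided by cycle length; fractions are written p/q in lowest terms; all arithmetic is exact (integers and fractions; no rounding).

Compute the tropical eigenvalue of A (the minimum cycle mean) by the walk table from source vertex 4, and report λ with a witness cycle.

q=0: [∞, ∞, ∞, ∞, 0]
q=1: [17, 0, -4, 18, 19]
q=2: [2, -9, -3, -7, -3]
q=3: [3, -11, -7, -16, -12]
q=4: [-1, -20, -16, -18, -14]
q=5: [-10, -22, -18, -27, -23]
Optimal cycle mean attained by: cycle 1->3->1, total (-7) + (-4), length 2.
Answer: λ = -11/2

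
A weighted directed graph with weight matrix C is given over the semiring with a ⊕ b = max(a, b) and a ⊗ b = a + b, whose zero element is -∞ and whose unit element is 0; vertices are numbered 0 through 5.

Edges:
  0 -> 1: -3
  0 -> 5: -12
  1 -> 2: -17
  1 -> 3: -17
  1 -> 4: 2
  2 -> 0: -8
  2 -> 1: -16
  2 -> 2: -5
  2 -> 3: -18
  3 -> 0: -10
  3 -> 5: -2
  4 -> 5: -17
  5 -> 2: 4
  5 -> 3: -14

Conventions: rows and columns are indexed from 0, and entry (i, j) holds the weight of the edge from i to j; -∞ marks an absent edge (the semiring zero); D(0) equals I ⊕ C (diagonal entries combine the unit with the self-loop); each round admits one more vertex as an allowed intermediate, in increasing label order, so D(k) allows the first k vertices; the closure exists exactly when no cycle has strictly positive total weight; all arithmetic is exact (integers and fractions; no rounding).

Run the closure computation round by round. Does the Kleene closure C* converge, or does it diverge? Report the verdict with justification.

D(0):
  [0, -3, -∞, -∞, -∞, -12]
  [-∞, 0, -17, -17, 2, -∞]
  [-8, -16, 0, -18, -∞, -∞]
  [-10, -∞, -∞, 0, -∞, -2]
  [-∞, -∞, -∞, -∞, 0, -17]
  [-∞, -∞, 4, -14, -∞, 0]
D(1):
  [0, -3, -∞, -∞, -∞, -12]
  [-∞, 0, -17, -17, 2, -∞]
  [-8, -11, 0, -18, -∞, -20]
  [-10, -13, -∞, 0, -∞, -2]
  [-∞, -∞, -∞, -∞, 0, -17]
  [-∞, -∞, 4, -14, -∞, 0]
D(2):
  [0, -3, -20, -20, -1, -12]
  [-∞, 0, -17, -17, 2, -∞]
  [-8, -11, 0, -18, -9, -20]
  [-10, -13, -30, 0, -11, -2]
  [-∞, -∞, -∞, -∞, 0, -17]
  [-∞, -∞, 4, -14, -∞, 0]
D(3):
  [0, -3, -20, -20, -1, -12]
  [-25, 0, -17, -17, 2, -37]
  [-8, -11, 0, -18, -9, -20]
  [-10, -13, -30, 0, -11, -2]
  [-∞, -∞, -∞, -∞, 0, -17]
  [-4, -7, 4, -14, -5, 0]
D(4):
  [0, -3, -20, -20, -1, -12]
  [-25, 0, -17, -17, 2, -19]
  [-8, -11, 0, -18, -9, -20]
  [-10, -13, -30, 0, -11, -2]
  [-∞, -∞, -∞, -∞, 0, -17]
  [-4, -7, 4, -14, -5, 0]
D(5):
  [0, -3, -20, -20, -1, -12]
  [-25, 0, -17, -17, 2, -15]
  [-8, -11, 0, -18, -9, -20]
  [-10, -13, -30, 0, -11, -2]
  [-∞, -∞, -∞, -∞, 0, -17]
  [-4, -7, 4, -14, -5, 0]
D(6):
  [0, -3, -8, -20, -1, -12]
  [-19, 0, -11, -17, 2, -15]
  [-8, -11, 0, -18, -9, -20]
  [-6, -9, 2, 0, -7, -2]
  [-21, -24, -13, -31, 0, -17]
  [-4, -7, 4, -14, -5, 0]
Key observation: every diagonal entry stays at the unit through all rounds, so no improving cycle exists.
Answer: CONVERGES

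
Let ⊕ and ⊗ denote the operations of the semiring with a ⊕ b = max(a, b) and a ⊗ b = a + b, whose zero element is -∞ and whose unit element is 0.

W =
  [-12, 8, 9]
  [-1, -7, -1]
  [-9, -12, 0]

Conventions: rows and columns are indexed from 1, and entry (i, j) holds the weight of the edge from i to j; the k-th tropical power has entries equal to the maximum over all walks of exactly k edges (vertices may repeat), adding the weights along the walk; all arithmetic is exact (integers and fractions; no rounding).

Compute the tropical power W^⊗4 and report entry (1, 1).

W^⊗2:
  [7, 1, 9]
  [-8, 7, 8]
  [-9, -1, 0]
W^⊗3:
  [0, 15, 16]
  [6, 0, 8]
  [-2, -1, 0]
W^⊗4:
  [14, 8, 16]
  [-1, 14, 15]
  [-2, 6, 7]
Key observation: the optimum is the walk 1->2->1->2->1, with weight 8 + (-1) + 8 + (-1) = 14.
Optimal value attained by: walk 1->2->1->2->1.
Answer: (W^⊗4)[1][1] = 14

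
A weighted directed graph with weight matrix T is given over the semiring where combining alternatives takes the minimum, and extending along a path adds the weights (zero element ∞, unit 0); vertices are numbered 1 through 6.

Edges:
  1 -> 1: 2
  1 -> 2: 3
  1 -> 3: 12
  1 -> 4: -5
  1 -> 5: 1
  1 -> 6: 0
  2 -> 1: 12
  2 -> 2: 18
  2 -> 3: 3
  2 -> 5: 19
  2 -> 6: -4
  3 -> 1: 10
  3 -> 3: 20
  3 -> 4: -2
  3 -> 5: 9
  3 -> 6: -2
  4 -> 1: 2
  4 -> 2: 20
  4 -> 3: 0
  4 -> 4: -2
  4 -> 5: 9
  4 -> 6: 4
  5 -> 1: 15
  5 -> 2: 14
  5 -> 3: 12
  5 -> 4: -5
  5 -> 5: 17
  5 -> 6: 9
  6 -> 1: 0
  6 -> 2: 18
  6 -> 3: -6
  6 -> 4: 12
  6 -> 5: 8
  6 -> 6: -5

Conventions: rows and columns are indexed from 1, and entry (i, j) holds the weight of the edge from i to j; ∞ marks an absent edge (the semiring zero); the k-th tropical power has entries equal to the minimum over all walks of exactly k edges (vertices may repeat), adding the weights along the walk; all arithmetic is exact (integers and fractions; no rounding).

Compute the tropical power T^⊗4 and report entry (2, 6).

T^⊗2:
  [-3, 5, -6, -7, 3, -5]
  [-4, 14, -10, 1, 4, -9]
  [-2, 13, -8, -4, 6, -7]
  [0, 5, -2, -4, 3, -2]
  [-3, 15, -5, -7, 4, -1]
  [-5, 3, -11, -8, 1, -10]
T^⊗3:
  [-5, 0, -11, -9, -2, -10]
  [-9, -1, -15, -12, -3, -14]
  [-7, 1, -13, -10, -1, -12]
  [-2, 3, -8, -6, 1, -7]
  [-5, 0, -7, -9, -2, -7]
  [-10, -2, -16, -13, -4, -15]
T^⊗4:
  [-10, -2, -16, -13, -4, -15]
  [-14, -6, -20, -17, -8, -19]
  [-12, -4, -18, -15, -6, -17]
  [-7, 1, -13, -10, -1, -12]
  [-7, -2, -13, -11, -4, -12]
  [-15, -7, -21, -18, -9, -20]
Key observation: the optimum is the walk 2->6->6->6->6, with weight (-4) + (-5) + (-5) + (-5) = -19.
Optimal value attained by: walk 2->6->6->6->6.
Answer: (T^⊗4)[2][6] = -19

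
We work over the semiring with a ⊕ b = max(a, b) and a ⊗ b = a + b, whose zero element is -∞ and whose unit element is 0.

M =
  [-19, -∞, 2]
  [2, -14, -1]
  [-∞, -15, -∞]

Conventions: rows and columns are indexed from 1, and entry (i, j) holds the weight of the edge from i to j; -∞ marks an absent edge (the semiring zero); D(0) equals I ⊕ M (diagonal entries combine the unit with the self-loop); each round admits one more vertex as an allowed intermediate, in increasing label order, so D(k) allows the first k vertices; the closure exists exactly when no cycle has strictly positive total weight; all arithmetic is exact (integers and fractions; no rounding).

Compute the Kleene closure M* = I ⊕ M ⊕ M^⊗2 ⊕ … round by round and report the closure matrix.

D(0):
  [0, -∞, 2]
  [2, 0, -1]
  [-∞, -15, 0]
D(1):
  [0, -∞, 2]
  [2, 0, 4]
  [-∞, -15, 0]
D(2):
  [0, -∞, 2]
  [2, 0, 4]
  [-13, -15, 0]
D(3):
  [0, -13, 2]
  [2, 0, 4]
  [-13, -15, 0]
Answer: M* = [[0, -13, 2], [2, 0, 4], [-13, -15, 0]]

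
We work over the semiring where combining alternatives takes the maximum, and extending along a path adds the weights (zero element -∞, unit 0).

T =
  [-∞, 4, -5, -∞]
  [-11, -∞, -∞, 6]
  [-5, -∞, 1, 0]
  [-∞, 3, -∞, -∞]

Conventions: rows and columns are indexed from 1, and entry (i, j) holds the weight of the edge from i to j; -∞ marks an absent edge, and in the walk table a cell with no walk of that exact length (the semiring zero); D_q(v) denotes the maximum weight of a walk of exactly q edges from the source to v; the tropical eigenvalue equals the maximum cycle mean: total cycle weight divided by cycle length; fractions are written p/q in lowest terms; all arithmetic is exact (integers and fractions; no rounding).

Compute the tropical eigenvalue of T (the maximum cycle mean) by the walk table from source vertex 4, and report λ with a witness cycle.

q=0: [-∞, -∞, -∞, 0]
q=1: [-∞, 3, -∞, -∞]
q=2: [-8, -∞, -∞, 9]
q=3: [-∞, 12, -13, -∞]
q=4: [1, -∞, -12, 18]
Optimal cycle mean attained by: cycle 2->4->2, total 6 + 3, length 2.
Answer: λ = 9/2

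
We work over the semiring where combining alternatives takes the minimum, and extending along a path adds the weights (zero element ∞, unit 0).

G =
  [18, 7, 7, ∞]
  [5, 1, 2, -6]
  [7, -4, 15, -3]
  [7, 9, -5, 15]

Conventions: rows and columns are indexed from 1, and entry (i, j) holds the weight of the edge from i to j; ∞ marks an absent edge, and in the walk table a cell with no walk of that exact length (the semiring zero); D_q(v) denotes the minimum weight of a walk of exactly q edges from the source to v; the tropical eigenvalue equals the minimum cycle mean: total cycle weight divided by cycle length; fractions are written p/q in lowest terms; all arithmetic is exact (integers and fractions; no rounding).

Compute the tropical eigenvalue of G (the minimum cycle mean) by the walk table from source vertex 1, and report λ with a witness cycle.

q=0: [0, ∞, ∞, ∞]
q=1: [18, 7, 7, ∞]
q=2: [12, 3, 9, 1]
q=3: [8, 4, -4, -3]
q=4: [3, -8, -8, -7]
Optimal cycle mean attained by: cycle 2->4->3->2, total (-6) + (-5) + (-4), length 3.
Answer: λ = -5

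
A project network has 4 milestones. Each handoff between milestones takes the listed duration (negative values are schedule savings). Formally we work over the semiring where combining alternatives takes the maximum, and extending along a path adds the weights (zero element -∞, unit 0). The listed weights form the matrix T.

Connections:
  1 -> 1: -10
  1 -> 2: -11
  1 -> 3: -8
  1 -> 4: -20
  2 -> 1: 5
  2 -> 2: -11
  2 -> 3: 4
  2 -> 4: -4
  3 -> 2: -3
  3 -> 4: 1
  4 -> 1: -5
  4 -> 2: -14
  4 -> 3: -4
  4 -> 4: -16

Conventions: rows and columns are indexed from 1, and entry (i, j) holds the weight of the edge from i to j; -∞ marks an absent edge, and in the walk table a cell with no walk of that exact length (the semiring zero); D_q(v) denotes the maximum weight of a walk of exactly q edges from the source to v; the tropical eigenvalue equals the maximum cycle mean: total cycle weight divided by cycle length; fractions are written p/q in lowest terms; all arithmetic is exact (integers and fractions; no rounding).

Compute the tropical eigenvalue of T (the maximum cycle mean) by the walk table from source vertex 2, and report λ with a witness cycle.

q=0: [-∞, 0, -∞, -∞]
q=1: [5, -11, 4, -4]
q=2: [-5, 1, -3, 5]
q=3: [6, -6, 5, -2]
q=4: [-1, 2, -2, 6]
Optimal cycle mean attained by: cycle 2->3->2, total 4 + (-3), length 2.
Answer: λ = 1/2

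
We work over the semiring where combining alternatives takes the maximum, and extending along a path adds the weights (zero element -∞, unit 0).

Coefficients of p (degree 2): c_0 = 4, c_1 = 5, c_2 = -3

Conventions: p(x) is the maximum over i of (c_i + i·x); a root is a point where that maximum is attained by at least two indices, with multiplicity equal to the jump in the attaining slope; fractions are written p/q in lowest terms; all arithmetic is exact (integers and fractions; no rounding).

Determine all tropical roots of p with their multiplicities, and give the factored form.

hull edge (i=0, c=4) to (i=1, c=5): slope 1, span 1
hull edge (i=1, c=5) to (i=2, c=-3): slope -8, span 1
Factored form: p(x) = -3 ⊗ (x ⊕ (-1)) ⊗ (x ⊕ 8)
Answer: roots = -1 (mult 1), 8 (mult 1)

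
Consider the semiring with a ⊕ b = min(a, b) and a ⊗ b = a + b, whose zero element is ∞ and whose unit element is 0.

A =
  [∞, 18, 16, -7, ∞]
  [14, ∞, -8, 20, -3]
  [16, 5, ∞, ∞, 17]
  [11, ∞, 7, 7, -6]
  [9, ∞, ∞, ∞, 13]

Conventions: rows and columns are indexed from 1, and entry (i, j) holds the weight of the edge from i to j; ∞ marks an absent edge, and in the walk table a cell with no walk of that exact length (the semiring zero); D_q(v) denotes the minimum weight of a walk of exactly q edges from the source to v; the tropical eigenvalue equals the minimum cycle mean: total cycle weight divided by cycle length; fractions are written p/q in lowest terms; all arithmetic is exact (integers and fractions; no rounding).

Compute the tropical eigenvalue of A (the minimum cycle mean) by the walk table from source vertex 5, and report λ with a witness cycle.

q=0: [∞, ∞, ∞, ∞, 0]
q=1: [9, ∞, ∞, ∞, 13]
q=2: [22, 27, 25, 2, 26]
q=3: [13, 30, 9, 9, -4]
q=4: [5, 14, 16, 6, 3]
q=5: [12, 21, 6, -2, 0]
Optimal cycle mean attained by: cycle 2->3->2, total (-8) + 5, length 2.
Answer: λ = -3/2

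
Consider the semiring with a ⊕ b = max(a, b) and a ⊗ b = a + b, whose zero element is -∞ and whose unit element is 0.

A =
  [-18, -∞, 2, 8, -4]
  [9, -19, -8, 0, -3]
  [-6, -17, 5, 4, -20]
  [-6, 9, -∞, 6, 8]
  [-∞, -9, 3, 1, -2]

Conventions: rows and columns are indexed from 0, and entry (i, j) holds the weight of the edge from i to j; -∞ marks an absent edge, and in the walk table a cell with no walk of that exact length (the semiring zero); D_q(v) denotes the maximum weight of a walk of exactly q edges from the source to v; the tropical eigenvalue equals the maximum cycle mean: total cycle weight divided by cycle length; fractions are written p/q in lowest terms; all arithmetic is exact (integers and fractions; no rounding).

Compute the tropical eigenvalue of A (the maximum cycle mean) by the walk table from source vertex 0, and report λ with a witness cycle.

q=0: [0, -∞, -∞, -∞, -∞]
q=1: [-18, -∞, 2, 8, -4]
q=2: [2, 17, 7, 14, 16]
q=3: [26, 23, 19, 20, 22]
q=4: [32, 29, 28, 34, 28]
q=5: [38, 43, 34, 40, 42]
Optimal cycle mean attained by: cycle 0->3->1->0, total 8 + 9 + 9, length 3.
Answer: λ = 26/3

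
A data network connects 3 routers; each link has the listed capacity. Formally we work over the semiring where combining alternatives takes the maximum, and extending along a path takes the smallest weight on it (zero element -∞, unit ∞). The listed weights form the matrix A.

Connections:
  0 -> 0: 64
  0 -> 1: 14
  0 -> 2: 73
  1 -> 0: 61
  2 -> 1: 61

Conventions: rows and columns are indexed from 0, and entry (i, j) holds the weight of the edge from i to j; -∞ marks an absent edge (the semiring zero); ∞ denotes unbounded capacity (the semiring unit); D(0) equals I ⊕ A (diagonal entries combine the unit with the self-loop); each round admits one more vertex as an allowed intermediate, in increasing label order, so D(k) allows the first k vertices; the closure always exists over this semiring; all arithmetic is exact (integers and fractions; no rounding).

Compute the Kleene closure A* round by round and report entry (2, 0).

D(0):
  [∞, 14, 73]
  [61, ∞, -∞]
  [-∞, 61, ∞]
D(1):
  [∞, 14, 73]
  [61, ∞, 61]
  [-∞, 61, ∞]
D(2):
  [∞, 14, 73]
  [61, ∞, 61]
  [61, 61, ∞]
D(3):
  [∞, 61, 73]
  [61, ∞, 61]
  [61, 61, ∞]
Answer: A*[2][0] = 61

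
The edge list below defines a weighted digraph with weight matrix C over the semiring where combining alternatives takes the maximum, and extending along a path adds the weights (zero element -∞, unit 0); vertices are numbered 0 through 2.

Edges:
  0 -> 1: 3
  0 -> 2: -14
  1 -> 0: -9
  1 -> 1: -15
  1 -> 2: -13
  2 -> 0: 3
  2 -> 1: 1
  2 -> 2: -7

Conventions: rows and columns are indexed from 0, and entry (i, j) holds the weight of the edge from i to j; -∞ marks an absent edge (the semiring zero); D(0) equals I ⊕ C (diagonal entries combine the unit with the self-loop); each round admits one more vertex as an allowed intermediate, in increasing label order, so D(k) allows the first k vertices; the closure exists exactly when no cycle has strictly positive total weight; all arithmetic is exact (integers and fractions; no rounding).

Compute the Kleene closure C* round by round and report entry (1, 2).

D(0):
  [0, 3, -14]
  [-9, 0, -13]
  [3, 1, 0]
D(1):
  [0, 3, -14]
  [-9, 0, -13]
  [3, 6, 0]
D(2):
  [0, 3, -10]
  [-9, 0, -13]
  [3, 6, 0]
D(3):
  [0, 3, -10]
  [-9, 0, -13]
  [3, 6, 0]
Answer: C*[1][2] = -13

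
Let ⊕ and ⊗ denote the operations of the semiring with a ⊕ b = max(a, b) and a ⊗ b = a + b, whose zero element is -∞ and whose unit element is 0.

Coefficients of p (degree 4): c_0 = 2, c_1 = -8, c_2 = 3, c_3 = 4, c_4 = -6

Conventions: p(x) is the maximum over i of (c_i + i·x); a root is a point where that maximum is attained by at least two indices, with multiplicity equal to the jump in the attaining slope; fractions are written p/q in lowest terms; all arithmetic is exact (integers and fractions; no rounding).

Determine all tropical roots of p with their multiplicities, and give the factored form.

hull edge (i=0, c=2) to (i=3, c=4): slope 2/3, span 3
hull edge (i=3, c=4) to (i=4, c=-6): slope -10, span 1
Factored form: p(x) = -6 ⊗ (x ⊕ (-2/3)) ⊗ (x ⊕ (-2/3)) ⊗ (x ⊕ (-2/3)) ⊗ (x ⊕ 10)
Answer: roots = -2/3 (mult 3), 10 (mult 1)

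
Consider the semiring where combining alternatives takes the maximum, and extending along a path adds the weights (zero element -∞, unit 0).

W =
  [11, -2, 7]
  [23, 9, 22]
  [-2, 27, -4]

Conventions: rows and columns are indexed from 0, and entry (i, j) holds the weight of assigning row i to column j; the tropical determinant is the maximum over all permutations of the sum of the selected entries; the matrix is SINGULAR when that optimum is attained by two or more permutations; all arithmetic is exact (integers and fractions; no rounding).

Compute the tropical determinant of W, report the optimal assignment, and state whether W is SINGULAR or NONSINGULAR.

σ = (0, 1, 2): 11 + 9 + (-4) = 16
σ = (0, 2, 1): 11 + 22 + 27 = 60
σ = (1, 0, 2): (-2) + 23 + (-4) = 17
σ = (1, 2, 0): (-2) + 22 + (-2) = 18
σ = (2, 0, 1): 7 + 23 + 27 = 57
σ = (2, 1, 0): 7 + 9 + (-2) = 14
Optimal value attained by: σ = (0, 2, 1).
Answer: det⊕(W) = 60; verdict: NONSINGULAR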